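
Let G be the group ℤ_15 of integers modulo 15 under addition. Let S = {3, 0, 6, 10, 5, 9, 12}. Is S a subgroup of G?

|S| = 7 does not divide |G| = 15, so by Lagrange S is not a subgroup.

No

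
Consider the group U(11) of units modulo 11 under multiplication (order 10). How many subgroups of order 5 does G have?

|G| = 10 and 5 | 10, so subgroups of order 5 are possible by Lagrange.
The subgroups of order 5 are: {1, 3, 4, 5, 9}.
So G has 1 subgroup of order 5.

1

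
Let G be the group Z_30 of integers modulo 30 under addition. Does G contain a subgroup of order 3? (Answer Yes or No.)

3 | 30. A subgroup of order 3 is {0, 10, 20}.

Yes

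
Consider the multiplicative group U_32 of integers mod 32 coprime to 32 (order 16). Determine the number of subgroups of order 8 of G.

3

|G| = 16 and 8 | 16, so subgroups of order 8 are possible by Lagrange.
The subgroups of order 8 are: {1, 3, 9, 11, 17, 19, 25, 27}; {1, 5, 9, 13, 17, 21, 25, 29}; {1, 7, 9, 15, 17, 23, 25, 31}.
So G has 3 subgroups of order 8.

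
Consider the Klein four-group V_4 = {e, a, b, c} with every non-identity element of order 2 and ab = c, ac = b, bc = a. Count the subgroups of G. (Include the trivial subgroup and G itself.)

5

|G| = 4, so by Lagrange every subgroup order divides 4. Divisors: 1, 2, 4.
Subgroups by order — order 1: 1; order 2: 3; order 4: 1.
Total: 1 + 3 + 1 = 5.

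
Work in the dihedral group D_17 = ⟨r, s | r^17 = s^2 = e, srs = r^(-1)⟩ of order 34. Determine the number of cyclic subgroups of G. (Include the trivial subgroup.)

19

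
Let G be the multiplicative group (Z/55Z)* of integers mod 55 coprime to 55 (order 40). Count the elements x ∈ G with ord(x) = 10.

Enumerating element orders in G gives 12 elements of order 10.

12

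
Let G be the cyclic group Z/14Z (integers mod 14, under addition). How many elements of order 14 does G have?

6

In a cyclic group of order 14, the number of elements of order d (for d | 14) is φ(d).
φ(14) = 6.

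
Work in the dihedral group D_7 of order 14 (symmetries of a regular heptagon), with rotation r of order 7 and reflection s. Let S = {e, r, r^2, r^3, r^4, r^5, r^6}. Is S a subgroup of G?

Yes

|S| = 7 divides |G| = 14, consistent with Lagrange.
S contains the identity, every element's inverse is in S, and S is closed under ·: it is a subgroup.
In fact S = ⟨r^4⟩.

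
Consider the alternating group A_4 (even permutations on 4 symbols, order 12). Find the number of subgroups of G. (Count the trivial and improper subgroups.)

10

|G| = 12, so by Lagrange every subgroup order divides 12. Divisors: 1, 2, 3, 4, 6, 12.
Subgroups by order — order 1: 1; order 2: 3; order 3: 4; order 4: 1; order 6: 0; order 12: 1.
Total: 1 + 3 + 4 + 1 + 0 + 1 = 10.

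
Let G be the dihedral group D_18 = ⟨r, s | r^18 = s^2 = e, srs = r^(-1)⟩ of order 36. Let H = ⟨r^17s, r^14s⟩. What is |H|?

12

|⟨r^17s⟩| = 2 and |⟨r^14s⟩| = 2, so |H| is a multiple of lcm(2, 2) = 2 and divides |G| = 36.
Closing under the operation: H = {e, r^3, r^6, r^9, r^12, r^15, r^2s, r^5s, r^8s, r^11s, r^14s, r^17s}, so |H| = 12.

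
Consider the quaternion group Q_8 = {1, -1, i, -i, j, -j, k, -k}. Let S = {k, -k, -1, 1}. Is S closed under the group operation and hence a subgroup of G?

|S| = 4 divides |G| = 8, consistent with Lagrange.
S contains the identity, every element's inverse is in S, and S is closed under ·: it is a subgroup.
In fact S = ⟨-k⟩.

Yes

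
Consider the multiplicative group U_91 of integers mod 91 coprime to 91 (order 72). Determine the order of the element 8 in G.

4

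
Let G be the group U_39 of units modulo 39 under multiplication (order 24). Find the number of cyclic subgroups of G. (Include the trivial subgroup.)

A cyclic subgroup of order d is generated by each of its φ(d) elements of order d, so the cyclic subgroups of order d number (#elements of order d)/φ(d).
Cyclic subgroups by order — order 1: 1; order 2: 3; order 3: 1; order 4: 2; order 6: 3; order 12: 2.
Total: 12.

12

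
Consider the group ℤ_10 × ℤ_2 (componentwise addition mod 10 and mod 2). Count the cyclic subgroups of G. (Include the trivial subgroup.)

8

Group the elements of G by the cyclic subgroup they generate; each cyclic subgroup of order d accounts for φ(d) elements.
Cyclic subgroups by order — order 1: 1; order 2: 3; order 5: 1; order 10: 3.
Total: 8.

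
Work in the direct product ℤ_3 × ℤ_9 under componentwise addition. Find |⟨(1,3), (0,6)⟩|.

9

|⟨(1,3)⟩| = 3 and |⟨(0,6)⟩| = 3, so |H| is a multiple of lcm(3, 3) = 3 and divides |G| = 27.
Closing under the operation: H = {(0,0), (0,3), (0,6), (1,0), (1,3), (1,6), (2,0), (2,3), (2,6)}, so |H| = 9.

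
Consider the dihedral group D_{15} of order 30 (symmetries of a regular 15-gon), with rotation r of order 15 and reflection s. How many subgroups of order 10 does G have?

|G| = 30 and 10 | 30, so subgroups of order 10 are possible by Lagrange.
The subgroups of order 10 are: {e, r^3, r^6, r^9, r^12, rs, r^4s, r^7s, r^10s, r^13s}; {e, r^3, r^6, r^9, r^12, r^2s, r^5s, r^8s, r^11s, r^14s}; {e, r^3, r^6, r^9, r^12, s, r^3s, r^6s, r^9s, r^12s}.
So G has 3 subgroups of order 10.

3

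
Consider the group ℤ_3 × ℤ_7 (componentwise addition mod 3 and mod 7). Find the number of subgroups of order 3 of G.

1

|G| = 21 and 3 | 21, so subgroups of order 3 are possible by Lagrange.
The subgroups of order 3 are: {(0,0), (1,0), (2,0)}.
So G has 1 subgroup of order 3.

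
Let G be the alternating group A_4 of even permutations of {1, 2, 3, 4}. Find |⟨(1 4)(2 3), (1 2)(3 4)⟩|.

4

|⟨(1 4)(2 3)⟩| = 2 and |⟨(1 2)(3 4)⟩| = 2, so |H| is a multiple of lcm(2, 2) = 2 and divides |G| = 12.
Closing under the operation: H = {e, (1 2)(3 4), (1 3)(2 4), (1 4)(2 3)}, so |H| = 4.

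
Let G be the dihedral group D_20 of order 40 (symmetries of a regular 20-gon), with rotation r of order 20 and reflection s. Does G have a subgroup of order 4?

4 | 40. A subgroup of order 4 is {e, r^10, s, r^10s}.

Yes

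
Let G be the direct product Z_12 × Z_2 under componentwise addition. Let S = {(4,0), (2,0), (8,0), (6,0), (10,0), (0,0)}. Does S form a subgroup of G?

|S| = 6 divides |G| = 24, consistent with Lagrange.
S contains the identity, every element's inverse is in S, and S is closed under +: it is a subgroup.
In fact S = ⟨(10,0)⟩.

Yes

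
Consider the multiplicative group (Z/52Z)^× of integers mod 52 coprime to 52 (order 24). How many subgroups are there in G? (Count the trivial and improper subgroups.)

|G| = 24, so by Lagrange every subgroup order divides 24. Divisors: 1, 2, 3, 4, 6, 8, 12, 24.
Subgroups by order — order 1: 1; order 2: 3; order 3: 1; order 4: 3; order 6: 3; order 8: 1; order 12: 3; order 24: 1.
Total: 1 + 3 + 1 + 3 + 3 + 1 + 3 + 1 = 16.

16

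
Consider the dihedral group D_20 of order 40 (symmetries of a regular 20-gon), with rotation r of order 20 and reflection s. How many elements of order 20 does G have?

8

The elements of order 20 are: r, r^3, r^7, r^9, r^11, r^13, r^17, r^19.
That's 8.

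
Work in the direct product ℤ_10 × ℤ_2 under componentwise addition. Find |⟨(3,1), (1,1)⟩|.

|⟨(3,1)⟩| = 10 and |⟨(1,1)⟩| = 10, so |H| is a multiple of lcm(10, 10) = 10 and divides |G| = 20.
Closing under the operation: H = {(0,0), (1,1), (2,0), (3,1), (4,0), (5,1), (6,0), (7,1), (8,0), (9,1)}, so |H| = 10.

10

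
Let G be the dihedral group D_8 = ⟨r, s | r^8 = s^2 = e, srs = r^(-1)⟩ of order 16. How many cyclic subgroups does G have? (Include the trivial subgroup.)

12

Each element a generates a cyclic subgroup ⟨a⟩; distinct elements may generate the same one (a cyclic group of order d has φ(d) generators).
Cyclic subgroups by order — order 1: 1; order 2: 9; order 4: 1; order 8: 1.
Total: 12.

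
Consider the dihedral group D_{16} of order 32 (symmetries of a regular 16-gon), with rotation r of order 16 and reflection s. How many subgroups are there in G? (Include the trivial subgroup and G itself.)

|G| = 32, so by Lagrange every subgroup order divides 32. Divisors: 1, 2, 4, 8, 16, 32.
Subgroups by order — order 1: 1; order 2: 17; order 4: 9; order 8: 5; order 16: 3; order 32: 1.
Total: 1 + 17 + 9 + 5 + 3 + 1 = 36.

36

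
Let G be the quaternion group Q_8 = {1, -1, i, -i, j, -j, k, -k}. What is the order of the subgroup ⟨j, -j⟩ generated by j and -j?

|⟨j⟩| = 4 and |⟨-j⟩| = 4, so |H| is a multiple of lcm(4, 4) = 4 and divides |G| = 8.
Closing under the operation: H = {1, -1, j, -j}, so |H| = 4.

4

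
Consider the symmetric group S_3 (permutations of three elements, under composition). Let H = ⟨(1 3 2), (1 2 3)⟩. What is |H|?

3

|⟨(1 3 2)⟩| = 3 and |⟨(1 2 3)⟩| = 3, so |H| is a multiple of lcm(3, 3) = 3 and divides |G| = 6.
Closing under the operation: H = {e, (1 2 3), (1 3 2)}, so |H| = 3.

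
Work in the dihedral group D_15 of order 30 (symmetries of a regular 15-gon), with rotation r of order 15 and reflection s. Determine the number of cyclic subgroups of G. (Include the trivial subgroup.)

Each element a generates a cyclic subgroup ⟨a⟩; distinct elements may generate the same one (a cyclic group of order d has φ(d) generators).
Cyclic subgroups by order — order 1: 1; order 2: 15; order 3: 1; order 5: 1; order 15: 1.
Total: 19.

19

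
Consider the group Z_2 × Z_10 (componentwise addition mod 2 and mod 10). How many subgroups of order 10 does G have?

3

|G| = 20 and 10 | 20, so subgroups of order 10 are possible by Lagrange.
The subgroups of order 10 are: {(0,0), (0,1), (0,2), (0,3), (0,4), (0,5), (0,6), (0,7), (0,8), (0,9)}; {(0,0), (0,2), (0,4), (0,6), (0,8), (1,0), (1,2), (1,4), (1,6), (1,8)}; {(0,0), (0,2), (0,4), (0,6), (0,8), (1,1), (1,3), (1,5), (1,7), (1,9)}.
So G has 3 subgroups of order 10.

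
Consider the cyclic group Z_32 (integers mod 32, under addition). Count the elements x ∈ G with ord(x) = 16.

8

In a cyclic group of order 32, the number of elements of order d (for d | 32) is φ(d).
φ(16) = 8.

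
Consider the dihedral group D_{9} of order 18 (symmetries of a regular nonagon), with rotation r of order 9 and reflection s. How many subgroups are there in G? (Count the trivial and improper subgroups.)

16

|G| = 18, so by Lagrange every subgroup order divides 18. Divisors: 1, 2, 3, 6, 9, 18.
Subgroups by order — order 1: 1; order 2: 9; order 3: 1; order 6: 3; order 9: 1; order 18: 1.
Total: 1 + 9 + 1 + 3 + 1 + 1 = 16.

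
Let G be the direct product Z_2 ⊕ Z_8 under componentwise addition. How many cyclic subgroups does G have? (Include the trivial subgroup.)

Each element a generates a cyclic subgroup ⟨a⟩; distinct elements may generate the same one (a cyclic group of order d has φ(d) generators).
Cyclic subgroups by order — order 1: 1; order 2: 3; order 4: 2; order 8: 2.
Total: 8.

8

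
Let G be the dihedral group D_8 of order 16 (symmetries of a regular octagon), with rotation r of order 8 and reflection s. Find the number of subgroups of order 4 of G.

|G| = 16 and 4 | 16, so subgroups of order 4 are possible by Lagrange.
The subgroups of order 4 are: {e, r^2, r^4, r^6}; {e, r^4, r^2s, r^6s}; {e, r^4, r^3s, r^7s}; {e, r^4, s, r^4s}; … (5 in all).
So G has 5 subgroups of order 4.

5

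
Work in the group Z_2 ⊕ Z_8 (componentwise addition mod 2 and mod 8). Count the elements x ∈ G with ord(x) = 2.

3

An element (a,b) has order lcm(ord(a), ord(b)); count pairs with lcm equal to 2.
Enumerating gives 3 such elements.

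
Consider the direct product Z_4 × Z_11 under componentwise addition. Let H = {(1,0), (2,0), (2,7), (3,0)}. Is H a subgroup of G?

The identity (0,0) ∉ H, so H is not a subgroup.

No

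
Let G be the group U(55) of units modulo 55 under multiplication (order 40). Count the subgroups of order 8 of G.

1

|G| = 40 and 8 | 40, so subgroups of order 8 are possible by Lagrange.
The subgroups of order 8 are: {1, 12, 21, 23, 32, 34, 43, 54}.
So G has 1 subgroup of order 8.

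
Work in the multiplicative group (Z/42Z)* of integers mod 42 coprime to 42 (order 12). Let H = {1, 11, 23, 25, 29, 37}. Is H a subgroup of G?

Yes

|H| = 6 divides |G| = 12, consistent with Lagrange.
H contains the identity, every element's inverse is in H, and H is closed under ·: it is a subgroup.
In fact H = ⟨23⟩.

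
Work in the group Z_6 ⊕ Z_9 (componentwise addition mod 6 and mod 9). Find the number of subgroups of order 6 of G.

4

|G| = 54 and 6 | 54, so subgroups of order 6 are possible by Lagrange.
The subgroups of order 6 are: {(0,0), (0,3), (0,6), (3,0), (3,3), (3,6)}; {(0,0), (1,0), (2,0), (3,0), (4,0), (5,0)}; {(0,0), (1,3), (2,6), (3,0), (4,3), (5,6)}; {(0,0), (1,6), (2,3), (3,0), (4,6), (5,3)}.
So G has 4 subgroups of order 6.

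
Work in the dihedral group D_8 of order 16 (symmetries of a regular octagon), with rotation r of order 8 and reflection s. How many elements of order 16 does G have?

0

No element of G has order 16 (even though 16 | 16).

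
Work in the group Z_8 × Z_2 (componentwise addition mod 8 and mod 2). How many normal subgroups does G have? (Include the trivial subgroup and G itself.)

11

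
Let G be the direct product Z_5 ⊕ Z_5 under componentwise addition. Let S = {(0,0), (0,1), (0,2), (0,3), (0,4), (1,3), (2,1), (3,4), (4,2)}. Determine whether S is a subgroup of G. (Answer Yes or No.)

No

|S| = 9 does not divide |G| = 25, so by Lagrange S is not a subgroup.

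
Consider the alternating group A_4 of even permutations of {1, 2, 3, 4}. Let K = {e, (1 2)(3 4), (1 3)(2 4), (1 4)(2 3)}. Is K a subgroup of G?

|K| = 4 divides |G| = 12, consistent with Lagrange.
K contains the identity, every element's inverse is in K, and K is closed under ∘: it is a subgroup.

Yes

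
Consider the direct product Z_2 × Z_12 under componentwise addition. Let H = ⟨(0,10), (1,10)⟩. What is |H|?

|⟨(0,10)⟩| = 6 and |⟨(1,10)⟩| = 6, so |H| is a multiple of lcm(6, 6) = 6 and divides |G| = 24.
Closing under the operation: H = {(0,0), (0,2), (0,4), (0,6), (0,8), (0,10), (1,0), (1,2), (1,4), (1,6), (1,8), (1,10)}, so |H| = 12.

12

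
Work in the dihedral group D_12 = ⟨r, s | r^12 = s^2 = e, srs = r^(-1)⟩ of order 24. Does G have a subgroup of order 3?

Yes

3 | 24. A subgroup of order 3 is {e, r^4, r^8}.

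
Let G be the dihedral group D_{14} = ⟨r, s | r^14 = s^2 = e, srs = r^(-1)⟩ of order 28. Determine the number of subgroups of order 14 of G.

|G| = 28 and 14 | 28, so subgroups of order 14 are possible by Lagrange.
The subgroups of order 14 are: {e, r, r^2, r^3, r^4, r^5, r^6, r^7, r^8, r^9, r^10, r^11, r^12, r^13}; {e, r^2, r^4, r^6, r^8, r^10, r^12, s, r^2s, r^4s, r^6s, r^8s, r^10s, r^12s}; {e, r^2, r^4, r^6, r^8, r^10, r^12, rs, r^3s, r^5s, r^7s, r^9s, r^11s, r^13s}.
So G has 3 subgroups of order 14.

3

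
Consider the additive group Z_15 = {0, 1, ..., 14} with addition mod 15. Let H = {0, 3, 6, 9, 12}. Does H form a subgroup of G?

Yes

|H| = 5 divides |G| = 15, consistent with Lagrange.
H contains the identity, every element's inverse is in H, and H is closed under +: it is a subgroup.
In fact H = ⟨3⟩.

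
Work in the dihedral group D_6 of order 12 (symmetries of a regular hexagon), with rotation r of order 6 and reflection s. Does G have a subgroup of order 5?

5 does not divide |G| = 12, so by Lagrange no subgroup of order 5 exists.

No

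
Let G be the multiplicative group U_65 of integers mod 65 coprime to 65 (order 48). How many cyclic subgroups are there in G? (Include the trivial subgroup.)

20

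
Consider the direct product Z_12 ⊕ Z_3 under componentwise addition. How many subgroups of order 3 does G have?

4

|G| = 36 and 3 | 36, so subgroups of order 3 are possible by Lagrange.
The subgroups of order 3 are: {(0,0), (0,1), (0,2)}; {(0,0), (4,0), (8,0)}; {(0,0), (4,1), (8,2)}; {(0,0), (4,2), (8,1)}.
So G has 4 subgroups of order 3.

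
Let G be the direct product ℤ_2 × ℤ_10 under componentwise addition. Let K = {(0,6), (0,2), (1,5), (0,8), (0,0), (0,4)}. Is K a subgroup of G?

No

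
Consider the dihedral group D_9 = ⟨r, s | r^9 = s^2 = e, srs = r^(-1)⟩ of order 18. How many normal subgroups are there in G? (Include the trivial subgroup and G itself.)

4

G has 16 subgroups. Checking conjugation-invariance by order — order 1: 1/1 normal; order 2: 0/9 normal; order 3: 1/1 normal; order 6: 0/3 normal; order 9: 1/1 normal; order 18: 1/1 normal.
Total normal subgroups: 4.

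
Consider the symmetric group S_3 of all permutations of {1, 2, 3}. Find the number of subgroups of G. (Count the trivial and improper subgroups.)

6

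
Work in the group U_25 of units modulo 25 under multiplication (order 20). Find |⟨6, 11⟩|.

|⟨6⟩| = 5 and |⟨11⟩| = 5, so |H| is a multiple of lcm(5, 5) = 5 and divides |G| = 20.
Closing under the operation: H = {1, 6, 11, 16, 21}, so |H| = 5.

5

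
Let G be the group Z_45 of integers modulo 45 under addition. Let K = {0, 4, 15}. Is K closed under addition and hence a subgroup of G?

4 ∈ K but its inverse 41 ∉ K, so K is not a subgroup.

No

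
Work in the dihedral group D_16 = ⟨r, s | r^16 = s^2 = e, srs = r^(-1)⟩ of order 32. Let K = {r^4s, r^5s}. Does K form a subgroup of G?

The identity e ∉ K, so K is not a subgroup.

No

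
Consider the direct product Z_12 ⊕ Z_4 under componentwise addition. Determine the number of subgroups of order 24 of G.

3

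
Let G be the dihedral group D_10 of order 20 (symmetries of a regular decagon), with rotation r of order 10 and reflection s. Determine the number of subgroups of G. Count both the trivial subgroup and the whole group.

|G| = 20, so by Lagrange every subgroup order divides 20. Divisors: 1, 2, 4, 5, 10, 20.
Subgroups by order — order 1: 1; order 2: 11; order 4: 5; order 5: 1; order 10: 3; order 20: 1.
Total: 1 + 11 + 5 + 1 + 3 + 1 = 22.

22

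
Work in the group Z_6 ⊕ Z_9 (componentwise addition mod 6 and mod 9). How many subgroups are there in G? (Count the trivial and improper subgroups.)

|G| = 54, so by Lagrange every subgroup order divides 54. Divisors: 1, 2, 3, 6, 9, 18, 27, 54.
Subgroups by order — order 1: 1; order 2: 1; order 3: 4; order 6: 4; order 9: 4; order 18: 4; order 27: 1; order 54: 1.
Total: 1 + 1 + 4 + 4 + 4 + 4 + 1 + 1 = 20.

20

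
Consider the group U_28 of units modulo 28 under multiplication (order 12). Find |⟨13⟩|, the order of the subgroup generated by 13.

2

Compute successive powers of 13 mod 28: 13, 1; 13^2 ≡ 1 (mod 28).
So |⟨13⟩| = 2.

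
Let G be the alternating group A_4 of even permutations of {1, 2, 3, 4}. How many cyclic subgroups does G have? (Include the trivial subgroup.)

A cyclic subgroup of order d is generated by each of its φ(d) elements of order d, so the cyclic subgroups of order d number (#elements of order d)/φ(d).
Cyclic subgroups by order — order 1: 1; order 2: 3; order 3: 4.
Total: 8.

8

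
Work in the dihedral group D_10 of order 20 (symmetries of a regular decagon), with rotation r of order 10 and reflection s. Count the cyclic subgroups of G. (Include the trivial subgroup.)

Group the elements of G by the cyclic subgroup they generate; each cyclic subgroup of order d accounts for φ(d) elements.
Cyclic subgroups by order — order 1: 1; order 2: 11; order 5: 1; order 10: 1.
Total: 14.

14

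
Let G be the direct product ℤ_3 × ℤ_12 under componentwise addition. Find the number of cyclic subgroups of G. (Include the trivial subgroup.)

15

Group the elements of G by the cyclic subgroup they generate; each cyclic subgroup of order d accounts for φ(d) elements.
Cyclic subgroups by order — order 1: 1; order 2: 1; order 3: 4; order 4: 1; order 6: 4; order 12: 4.
Total: 15.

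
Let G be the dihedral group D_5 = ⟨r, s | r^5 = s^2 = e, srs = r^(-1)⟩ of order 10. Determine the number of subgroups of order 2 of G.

|G| = 10 and 2 | 10, so subgroups of order 2 are possible by Lagrange.
The subgroups of order 2 are: {e, r^2s}; {e, r^3s}; {e, r^4s}; {e, rs}; … (5 in all).
So G has 5 subgroups of order 2.

5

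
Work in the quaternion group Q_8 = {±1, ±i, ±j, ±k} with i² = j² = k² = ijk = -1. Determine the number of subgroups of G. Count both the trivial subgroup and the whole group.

6

|G| = 8, so by Lagrange every subgroup order divides 8. Divisors: 1, 2, 4, 8.
Subgroups by order — order 1: 1; order 2: 1; order 4: 3; order 8: 1.
Total: 1 + 1 + 3 + 1 = 6.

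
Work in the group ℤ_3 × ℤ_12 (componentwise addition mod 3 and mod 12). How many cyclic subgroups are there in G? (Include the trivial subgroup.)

15

Each element a generates a cyclic subgroup ⟨a⟩; distinct elements may generate the same one (a cyclic group of order d has φ(d) generators).
Cyclic subgroups by order — order 1: 1; order 2: 1; order 3: 4; order 4: 1; order 6: 4; order 12: 4.
Total: 15.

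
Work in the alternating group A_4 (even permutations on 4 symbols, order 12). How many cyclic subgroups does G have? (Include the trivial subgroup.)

8

Group the elements of G by the cyclic subgroup they generate; each cyclic subgroup of order d accounts for φ(d) elements.
Cyclic subgroups by order — order 1: 1; order 2: 3; order 3: 4.
Total: 8.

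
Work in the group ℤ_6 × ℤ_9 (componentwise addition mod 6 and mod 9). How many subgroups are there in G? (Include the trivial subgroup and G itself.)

|G| = 54, so by Lagrange every subgroup order divides 54. Divisors: 1, 2, 3, 6, 9, 18, 27, 54.
Subgroups by order — order 1: 1; order 2: 1; order 3: 4; order 6: 4; order 9: 4; order 18: 4; order 27: 1; order 54: 1.
Total: 1 + 1 + 4 + 4 + 4 + 4 + 1 + 1 = 20.

20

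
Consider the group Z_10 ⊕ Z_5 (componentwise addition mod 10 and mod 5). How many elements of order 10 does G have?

24

An element (a,b) has order lcm(ord(a), ord(b)); count pairs with lcm equal to 10.
Enumerating gives 24 such elements.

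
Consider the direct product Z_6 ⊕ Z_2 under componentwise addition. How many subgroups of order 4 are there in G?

1

|G| = 12 and 4 | 12, so subgroups of order 4 are possible by Lagrange.
The subgroups of order 4 are: {(0,0), (0,1), (3,0), (3,1)}.
So G has 1 subgroup of order 4.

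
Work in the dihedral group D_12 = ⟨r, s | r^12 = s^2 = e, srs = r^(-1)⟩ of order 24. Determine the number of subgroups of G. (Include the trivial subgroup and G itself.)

|G| = 24, so by Lagrange every subgroup order divides 24. Divisors: 1, 2, 3, 4, 6, 8, 12, 24.
Subgroups by order — order 1: 1; order 2: 13; order 3: 1; order 4: 7; order 6: 5; order 8: 3; order 12: 3; order 24: 1.
Total: 1 + 13 + 1 + 7 + 5 + 3 + 3 + 1 = 34.

34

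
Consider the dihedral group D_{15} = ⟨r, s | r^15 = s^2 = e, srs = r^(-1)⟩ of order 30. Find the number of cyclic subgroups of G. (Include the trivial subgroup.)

19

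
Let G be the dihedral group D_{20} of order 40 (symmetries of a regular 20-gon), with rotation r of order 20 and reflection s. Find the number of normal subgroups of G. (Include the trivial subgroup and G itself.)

G has 48 subgroups. Checking conjugation-invariance by order — order 1: 1/1 normal; order 2: 1/21 normal; order 4: 1/11 normal; order 5: 1/1 normal; order 8: 0/5 normal; order 10: 1/5 normal; order 20: 3/3 normal; order 40: 1/1 normal.
Total normal subgroups: 9.

9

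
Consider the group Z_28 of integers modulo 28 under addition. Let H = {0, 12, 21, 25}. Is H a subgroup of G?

No

25 ∈ H but its inverse 3 ∉ H, so H is not a subgroup.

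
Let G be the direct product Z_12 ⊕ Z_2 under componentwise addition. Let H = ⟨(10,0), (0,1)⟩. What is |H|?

12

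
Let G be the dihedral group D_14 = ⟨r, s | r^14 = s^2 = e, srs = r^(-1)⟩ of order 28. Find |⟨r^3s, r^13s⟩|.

14

|⟨r^3s⟩| = 2 and |⟨r^13s⟩| = 2, so |H| is a multiple of lcm(2, 2) = 2 and divides |G| = 28.
Closing under the operation: H = {e, r^2, r^4, r^6, r^8, r^10, r^12, rs, r^3s, r^5s, r^7s, r^9s, r^11s, r^13s}, so |H| = 14.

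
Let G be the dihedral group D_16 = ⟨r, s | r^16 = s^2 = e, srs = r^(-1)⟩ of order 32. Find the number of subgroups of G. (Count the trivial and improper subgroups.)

|G| = 32, so by Lagrange every subgroup order divides 32. Divisors: 1, 2, 4, 8, 16, 32.
Subgroups by order — order 1: 1; order 2: 17; order 4: 9; order 8: 5; order 16: 3; order 32: 1.
Total: 1 + 17 + 9 + 5 + 3 + 1 = 36.

36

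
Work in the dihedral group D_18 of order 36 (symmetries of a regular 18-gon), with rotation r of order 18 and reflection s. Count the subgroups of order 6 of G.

7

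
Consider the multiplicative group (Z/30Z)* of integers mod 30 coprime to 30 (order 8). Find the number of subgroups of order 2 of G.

3

|G| = 8 and 2 | 8, so subgroups of order 2 are possible by Lagrange.
The subgroups of order 2 are: {1, 11}; {1, 19}; {1, 29}.
So G has 3 subgroups of order 2.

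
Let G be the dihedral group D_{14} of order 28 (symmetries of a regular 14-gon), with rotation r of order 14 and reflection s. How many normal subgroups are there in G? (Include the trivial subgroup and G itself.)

7

G has 28 subgroups. Checking conjugation-invariance by order — order 1: 1/1 normal; order 2: 1/15 normal; order 4: 0/7 normal; order 7: 1/1 normal; order 14: 3/3 normal; order 28: 1/1 normal.
Total normal subgroups: 7.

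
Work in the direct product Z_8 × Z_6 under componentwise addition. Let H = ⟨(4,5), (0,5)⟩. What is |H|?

|⟨(4,5)⟩| = 6 and |⟨(0,5)⟩| = 6, so |H| is a multiple of lcm(6, 6) = 6 and divides |G| = 48.
Closing under the operation: H = {(0,0), (0,1), (0,2), (0,3), (0,4), (0,5), (4,0), (4,1), (4,2), (4,3), (4,4), (4,5)}, so |H| = 12.

12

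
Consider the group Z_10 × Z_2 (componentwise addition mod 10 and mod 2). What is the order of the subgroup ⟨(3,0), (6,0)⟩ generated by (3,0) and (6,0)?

10

|⟨(3,0)⟩| = 10 and |⟨(6,0)⟩| = 5, so |H| is a multiple of lcm(10, 5) = 10 and divides |G| = 20.
Closing under the operation: H = {(0,0), (1,0), (2,0), (3,0), (4,0), (5,0), (6,0), (7,0), (8,0), (9,0)}, so |H| = 10.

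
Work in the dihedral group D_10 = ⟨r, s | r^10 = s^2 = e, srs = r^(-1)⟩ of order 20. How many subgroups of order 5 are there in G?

1

|G| = 20 and 5 | 20, so subgroups of order 5 are possible by Lagrange.
The subgroups of order 5 are: {e, r^2, r^4, r^6, r^8}.
So G has 1 subgroup of order 5.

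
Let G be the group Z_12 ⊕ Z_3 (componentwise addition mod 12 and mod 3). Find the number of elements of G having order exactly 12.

An element (a,b) has order lcm(ord(a), ord(b)); count pairs with lcm equal to 12.
Enumerating gives 16 such elements.

16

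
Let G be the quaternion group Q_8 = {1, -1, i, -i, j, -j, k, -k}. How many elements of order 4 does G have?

6

The elements of order 4 are: i, -i, j, -j, k, -k.
That's 6.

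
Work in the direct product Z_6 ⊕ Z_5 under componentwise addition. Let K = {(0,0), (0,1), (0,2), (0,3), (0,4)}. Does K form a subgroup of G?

Yes

|K| = 5 divides |G| = 30, consistent with Lagrange.
K contains the identity, every element's inverse is in K, and K is closed under +: it is a subgroup.
In fact K = ⟨(0,1)⟩.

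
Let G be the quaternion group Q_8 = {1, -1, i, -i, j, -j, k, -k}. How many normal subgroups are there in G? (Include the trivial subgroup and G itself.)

G has 6 subgroups. Checking conjugation-invariance by order — order 1: 1/1 normal; order 2: 1/1 normal; order 4: 3/3 normal; order 8: 1/1 normal.
Total normal subgroups: 6.

6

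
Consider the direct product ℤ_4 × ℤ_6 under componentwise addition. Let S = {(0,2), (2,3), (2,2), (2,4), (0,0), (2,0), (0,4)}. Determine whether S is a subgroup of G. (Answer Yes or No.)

No

|S| = 7 does not divide |G| = 24, so by Lagrange S is not a subgroup.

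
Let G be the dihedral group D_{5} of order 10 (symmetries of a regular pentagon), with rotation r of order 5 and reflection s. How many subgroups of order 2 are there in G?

5

|G| = 10 and 2 | 10, so subgroups of order 2 are possible by Lagrange.
The subgroups of order 2 are: {e, r^2s}; {e, r^3s}; {e, r^4s}; {e, rs}; … (5 in all).
So G has 5 subgroups of order 2.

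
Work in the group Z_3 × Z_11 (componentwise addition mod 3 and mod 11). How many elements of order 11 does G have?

An element (a,b) has order lcm(ord(a), ord(b)); count pairs with lcm equal to 11.
Enumerating gives 10 such elements.

10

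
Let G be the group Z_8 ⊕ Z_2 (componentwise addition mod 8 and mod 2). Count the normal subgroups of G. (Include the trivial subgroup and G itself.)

11

G is abelian, so every subgroup is normal.
G has 11 subgroups in total, hence 11 normal subgroups.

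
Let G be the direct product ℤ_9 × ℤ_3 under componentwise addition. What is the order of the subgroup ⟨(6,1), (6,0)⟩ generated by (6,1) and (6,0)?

|⟨(6,1)⟩| = 3 and |⟨(6,0)⟩| = 3, so |H| is a multiple of lcm(3, 3) = 3 and divides |G| = 27.
Closing under the operation: H = {(0,0), (0,1), (0,2), (3,0), (3,1), (3,2), (6,0), (6,1), (6,2)}, so |H| = 9.

9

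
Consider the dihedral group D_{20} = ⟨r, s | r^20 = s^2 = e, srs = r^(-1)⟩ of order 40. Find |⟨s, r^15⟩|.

8

|⟨s⟩| = 2 and |⟨r^15⟩| = 4, so |H| is a multiple of lcm(2, 4) = 4 and divides |G| = 40.
Closing under the operation: H = {e, r^5, r^10, r^15, s, r^5s, r^10s, r^15s}, so |H| = 8.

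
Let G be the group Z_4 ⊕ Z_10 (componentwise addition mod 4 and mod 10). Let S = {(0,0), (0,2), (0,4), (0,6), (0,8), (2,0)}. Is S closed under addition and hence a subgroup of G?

No

|S| = 6 does not divide |G| = 40, so by Lagrange S is not a subgroup.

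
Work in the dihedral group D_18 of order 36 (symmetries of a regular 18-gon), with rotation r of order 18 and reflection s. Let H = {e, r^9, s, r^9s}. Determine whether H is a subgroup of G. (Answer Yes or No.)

|H| = 4 divides |G| = 36, consistent with Lagrange.
H contains the identity, every element's inverse is in H, and H is closed under ·: it is a subgroup.

Yes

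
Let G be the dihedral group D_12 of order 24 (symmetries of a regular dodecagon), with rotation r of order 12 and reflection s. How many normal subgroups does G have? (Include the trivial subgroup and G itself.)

9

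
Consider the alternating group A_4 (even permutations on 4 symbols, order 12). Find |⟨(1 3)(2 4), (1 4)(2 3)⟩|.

4

|⟨(1 3)(2 4)⟩| = 2 and |⟨(1 4)(2 3)⟩| = 2, so |H| is a multiple of lcm(2, 2) = 2 and divides |G| = 12.
Closing under the operation: H = {e, (1 2)(3 4), (1 3)(2 4), (1 4)(2 3)}, so |H| = 4.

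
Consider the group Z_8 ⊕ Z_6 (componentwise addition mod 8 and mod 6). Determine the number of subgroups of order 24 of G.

|G| = 48 and 24 | 48, so subgroups of order 24 are possible by Lagrange.
The subgroups of order 24 are: {(0,0), (0,1), (0,2), (0,3), (0,4), (0,5), (2,0), (2,1), (2,2), (2,3), (2,4), (2,5), (4,0), (4,1), (4,2), (4,3), (4,4), (4,5), (6,0), (6,1), (6,2), (6,3), (6,4), (6,5)}; {(0,0), (0,2), (0,4), (1,0), (1,2), (1,4), (2,0), (2,2), (2,4), (3,0), (3,2), (3,4), (4,0), (4,2), (4,4), (5,0), (5,2), (5,4), (6,0), (6,2), (6,4), (7,0), (7,2), (7,4)}; {(0,0), (0,2), (0,4), (1,1), (1,3), (1,5), (2,0), (2,2), (2,4), (3,1), (3,3), (3,5), (4,0), (4,2), (4,4), (5,1), (5,3), (5,5), (6,0), (6,2), (6,4), (7,1), (7,3), (7,5)}.
So G has 3 subgroups of order 24.

3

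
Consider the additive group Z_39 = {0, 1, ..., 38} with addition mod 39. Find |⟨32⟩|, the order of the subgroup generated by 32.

In Z_39, the order of an element a is n/gcd(a, n).
gcd(32, 39) = 1, so |⟨32⟩| = 39/1 = 39.

39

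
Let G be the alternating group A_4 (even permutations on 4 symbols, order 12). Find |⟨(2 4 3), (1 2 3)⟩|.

12

|⟨(2 4 3)⟩| = 3 and |⟨(1 2 3)⟩| = 3, so |H| is a multiple of lcm(3, 3) = 3 and divides |G| = 12.
Closing {(2 4 3), (1 2 3)} under the group operation gives all of G, so |H| = 12.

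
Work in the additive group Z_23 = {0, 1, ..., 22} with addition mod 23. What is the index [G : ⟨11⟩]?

1

|⟨11⟩| = 23 and |G| = 23.
By Lagrange, [G : H] = |G|/|H| = 23/23 = 1.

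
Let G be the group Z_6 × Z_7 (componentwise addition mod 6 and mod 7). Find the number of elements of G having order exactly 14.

6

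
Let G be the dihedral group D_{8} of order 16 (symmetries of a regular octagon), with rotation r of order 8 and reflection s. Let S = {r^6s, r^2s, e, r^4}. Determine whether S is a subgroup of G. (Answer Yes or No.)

|S| = 4 divides |G| = 16, consistent with Lagrange.
S contains the identity, every element's inverse is in S, and S is closed under ·: it is a subgroup.

Yes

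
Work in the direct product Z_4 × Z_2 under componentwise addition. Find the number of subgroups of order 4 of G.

3

|G| = 8 and 4 | 8, so subgroups of order 4 are possible by Lagrange.
The subgroups of order 4 are: {(0,0), (0,1), (2,0), (2,1)}; {(0,0), (1,0), (2,0), (3,0)}; {(0,0), (1,1), (2,0), (3,1)}.
So G has 3 subgroups of order 4.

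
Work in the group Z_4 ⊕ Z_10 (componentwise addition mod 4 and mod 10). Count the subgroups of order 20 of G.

|G| = 40 and 20 | 40, so subgroups of order 20 are possible by Lagrange.
The subgroups of order 20 are: {(0,0), (0,1), (0,2), (0,3), (0,4), (0,5), (0,6), (0,7), (0,8), (0,9), (2,0), (2,1), (2,2), (2,3), (2,4), (2,5), (2,6), (2,7), (2,8), (2,9)}; {(0,0), (0,2), (0,4), (0,6), (0,8), (1,0), (1,2), (1,4), (1,6), (1,8), (2,0), (2,2), (2,4), (2,6), (2,8), (3,0), (3,2), (3,4), (3,6), (3,8)}; {(0,0), (0,2), (0,4), (0,6), (0,8), (1,1), (1,3), (1,5), (1,7), (1,9), (2,0), (2,2), (2,4), (2,6), (2,8), (3,1), (3,3), (3,5), (3,7), (3,9)}.
So G has 3 subgroups of order 20.

3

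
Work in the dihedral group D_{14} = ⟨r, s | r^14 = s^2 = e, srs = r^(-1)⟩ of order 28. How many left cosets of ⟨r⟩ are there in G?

|⟨r⟩| = 14 and |G| = 28.
By Lagrange, [G : H] = |G|/|H| = 28/14 = 2.

2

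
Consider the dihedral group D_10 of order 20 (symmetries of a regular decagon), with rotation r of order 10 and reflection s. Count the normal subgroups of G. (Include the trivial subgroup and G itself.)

G has 22 subgroups. Checking conjugation-invariance by order — order 1: 1/1 normal; order 2: 1/11 normal; order 4: 0/5 normal; order 5: 1/1 normal; order 10: 3/3 normal; order 20: 1/1 normal.
Total normal subgroups: 7.

7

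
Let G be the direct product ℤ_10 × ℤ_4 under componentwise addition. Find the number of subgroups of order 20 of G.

3

|G| = 40 and 20 | 40, so subgroups of order 20 are possible by Lagrange.
The subgroups of order 20 are: {(0,0), (0,1), (0,2), (0,3), (2,0), (2,1), (2,2), (2,3), (4,0), (4,1), (4,2), (4,3), (6,0), (6,1), (6,2), (6,3), (8,0), (8,1), (8,2), (8,3)}; {(0,0), (0,2), (1,0), (1,2), (2,0), (2,2), (3,0), (3,2), (4,0), (4,2), (5,0), (5,2), (6,0), (6,2), (7,0), (7,2), (8,0), (8,2), (9,0), (9,2)}; {(0,0), (0,2), (1,1), (1,3), (2,0), (2,2), (3,1), (3,3), (4,0), (4,2), (5,1), (5,3), (6,0), (6,2), (7,1), (7,3), (8,0), (8,2), (9,1), (9,3)}.
So G has 3 subgroups of order 20.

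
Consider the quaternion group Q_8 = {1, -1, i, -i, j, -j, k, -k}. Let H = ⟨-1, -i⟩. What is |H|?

4

|⟨-1⟩| = 2 and |⟨-i⟩| = 4, so |H| is a multiple of lcm(2, 4) = 4 and divides |G| = 8.
Closing under the operation: H = {1, -1, i, -i}, so |H| = 4.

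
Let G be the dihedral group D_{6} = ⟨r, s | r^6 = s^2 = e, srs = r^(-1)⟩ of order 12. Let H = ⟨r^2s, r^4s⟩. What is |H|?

6

|⟨r^2s⟩| = 2 and |⟨r^4s⟩| = 2, so |H| is a multiple of lcm(2, 2) = 2 and divides |G| = 12.
Closing under the operation: H = {e, r^2, r^4, s, r^2s, r^4s}, so |H| = 6.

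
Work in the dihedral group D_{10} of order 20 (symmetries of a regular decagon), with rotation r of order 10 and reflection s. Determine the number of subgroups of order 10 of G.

|G| = 20 and 10 | 20, so subgroups of order 10 are possible by Lagrange.
The subgroups of order 10 are: {e, r, r^2, r^3, r^4, r^5, r^6, r^7, r^8, r^9}; {e, r^2, r^4, r^6, r^8, s, r^2s, r^4s, r^6s, r^8s}; {e, r^2, r^4, r^6, r^8, rs, r^3s, r^5s, r^7s, r^9s}.
So G has 3 subgroups of order 10.

3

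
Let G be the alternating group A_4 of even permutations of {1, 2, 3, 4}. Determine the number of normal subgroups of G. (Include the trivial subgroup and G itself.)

3

G has 10 subgroups. Checking conjugation-invariance by order — order 1: 1/1 normal; order 2: 0/3 normal; order 3: 0/4 normal; order 4: 1/1 normal; order 12: 1/1 normal.
Total normal subgroups: 3.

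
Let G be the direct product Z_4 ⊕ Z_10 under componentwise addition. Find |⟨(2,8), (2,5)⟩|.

20

|⟨(2,8)⟩| = 10 and |⟨(2,5)⟩| = 2, so |H| is a multiple of lcm(10, 2) = 10 and divides |G| = 40.
Closing under the operation: H = {(0,0), (0,1), (0,2), (0,3), (0,4), (0,5), (0,6), (0,7), (0,8), (0,9), (2,0), (2,1), (2,2), (2,3), (2,4), (2,5), (2,6), (2,7), (2,8), (2,9)}, so |H| = 20.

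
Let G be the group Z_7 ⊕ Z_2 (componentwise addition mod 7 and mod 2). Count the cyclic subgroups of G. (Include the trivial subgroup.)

4

Each element a generates a cyclic subgroup ⟨a⟩; distinct elements may generate the same one (a cyclic group of order d has φ(d) generators).
Cyclic subgroups by order — order 1: 1; order 2: 1; order 7: 1; order 14: 1.
Total: 4.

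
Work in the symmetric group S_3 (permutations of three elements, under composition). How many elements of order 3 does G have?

2

The elements of order 3 are: (1 2 3), (1 3 2).
That's 2.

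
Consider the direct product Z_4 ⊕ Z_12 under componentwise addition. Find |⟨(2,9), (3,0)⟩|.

16

|⟨(2,9)⟩| = 4 and |⟨(3,0)⟩| = 4, so |H| is a multiple of lcm(4, 4) = 4 and divides |G| = 48.
Closing under the operation: H = {(0,0), (0,3), (0,6), (0,9), (1,0), (1,3), (1,6), (1,9), (2,0), (2,3), (2,6), (2,9), (3,0), (3,3), (3,6), (3,9)}, so |H| = 16.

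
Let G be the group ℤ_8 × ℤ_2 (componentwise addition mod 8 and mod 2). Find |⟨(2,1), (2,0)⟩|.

8

|⟨(2,1)⟩| = 4 and |⟨(2,0)⟩| = 4, so |H| is a multiple of lcm(4, 4) = 4 and divides |G| = 16.
Closing under the operation: H = {(0,0), (0,1), (2,0), (2,1), (4,0), (4,1), (6,0), (6,1)}, so |H| = 8.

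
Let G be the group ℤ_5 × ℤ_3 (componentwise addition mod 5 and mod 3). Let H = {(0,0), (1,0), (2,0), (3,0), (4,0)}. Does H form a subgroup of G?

|H| = 5 divides |G| = 15, consistent with Lagrange.
H contains the identity, every element's inverse is in H, and H is closed under +: it is a subgroup.
In fact H = ⟨(4,0)⟩.

Yes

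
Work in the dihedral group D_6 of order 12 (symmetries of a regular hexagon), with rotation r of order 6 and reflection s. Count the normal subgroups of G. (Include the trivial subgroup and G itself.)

G has 16 subgroups. Checking conjugation-invariance by order — order 1: 1/1 normal; order 2: 1/7 normal; order 3: 1/1 normal; order 4: 0/3 normal; order 6: 3/3 normal; order 12: 1/1 normal.
Total normal subgroups: 7.

7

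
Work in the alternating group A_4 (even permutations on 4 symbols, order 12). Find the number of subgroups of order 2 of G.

3

|G| = 12 and 2 | 12, so subgroups of order 2 are possible by Lagrange.
The subgroups of order 2 are: {e, (1 2)(3 4)}; {e, (1 3)(2 4)}; {e, (1 4)(2 3)}.
So G has 3 subgroups of order 2.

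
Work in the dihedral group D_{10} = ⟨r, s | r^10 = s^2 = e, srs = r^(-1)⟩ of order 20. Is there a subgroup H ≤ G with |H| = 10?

Yes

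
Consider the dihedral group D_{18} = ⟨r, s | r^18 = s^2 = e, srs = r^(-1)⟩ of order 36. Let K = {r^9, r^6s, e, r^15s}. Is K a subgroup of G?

Yes

|K| = 4 divides |G| = 36, consistent with Lagrange.
K contains the identity, every element's inverse is in K, and K is closed under ·: it is a subgroup.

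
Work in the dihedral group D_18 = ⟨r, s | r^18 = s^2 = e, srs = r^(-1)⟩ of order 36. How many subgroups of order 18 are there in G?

3

|G| = 36 and 18 | 36, so subgroups of order 18 are possible by Lagrange.
The subgroups of order 18 are: {e, r, r^2, r^3, r^4, r^5, r^6, r^7, r^8, r^9, r^10, r^11, r^12, r^13, r^14, r^15, r^16, r^17}; {e, r^2, r^4, r^6, r^8, r^10, r^12, r^14, r^16, s, r^2s, r^4s, r^6s, r^8s, r^10s, r^12s, r^14s, r^16s}; {e, r^2, r^4, r^6, r^8, r^10, r^12, r^14, r^16, rs, r^3s, r^5s, r^7s, r^9s, r^11s, r^13s, r^15s, r^17s}.
So G has 3 subgroups of order 18.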